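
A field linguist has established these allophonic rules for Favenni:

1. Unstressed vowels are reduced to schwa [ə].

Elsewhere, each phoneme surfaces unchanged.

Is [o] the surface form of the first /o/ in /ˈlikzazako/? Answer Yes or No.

/o/ — word-final, in an unstressed syllable — surfaces as [ə] (rule 1).
The actual realization is [ə], not [o].

No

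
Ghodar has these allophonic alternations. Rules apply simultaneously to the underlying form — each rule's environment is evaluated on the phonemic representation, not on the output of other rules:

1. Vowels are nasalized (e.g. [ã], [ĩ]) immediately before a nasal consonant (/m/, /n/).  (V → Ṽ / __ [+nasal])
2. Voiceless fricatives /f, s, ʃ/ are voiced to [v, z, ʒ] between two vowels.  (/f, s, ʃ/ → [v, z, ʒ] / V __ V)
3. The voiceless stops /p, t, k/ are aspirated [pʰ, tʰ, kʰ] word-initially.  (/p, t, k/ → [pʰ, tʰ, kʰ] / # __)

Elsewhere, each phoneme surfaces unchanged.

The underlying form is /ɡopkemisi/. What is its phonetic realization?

[ɡopkẽmizi]

/ɡ/ — not in any rule's target class → [ɡ].
/o/ (between /ɡ/ and /p/) fails the environment for rule 1, so it stays [o].
/p/ — between /o/ and /k/; rule 3 does not apply here → [p].
/k/ — between /p/ and /e/; rule 3 does not apply here → [k].
Rule 1 applies to /e/ (between /k/ and /m/: before a nasal consonant) → [ẽ].
/m/ stays [m].
/i/ (between /m/ and /s/): rule 1 targets it, but not before a nasal consonant → unchanged [i].
/s/ — between /i/ and /i/, between two vowels — surfaces as [z] (rule 2).
/i/ (word-final): rule 1 targets it, but not before a nasal consonant → unchanged [i].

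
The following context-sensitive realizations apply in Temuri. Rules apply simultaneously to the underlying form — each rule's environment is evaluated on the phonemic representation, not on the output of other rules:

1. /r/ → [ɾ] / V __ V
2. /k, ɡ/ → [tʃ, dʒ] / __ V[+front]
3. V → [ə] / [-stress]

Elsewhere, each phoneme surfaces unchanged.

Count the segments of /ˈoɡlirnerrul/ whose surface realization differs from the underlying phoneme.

3

Segments that undergo a rule: /i/ → [ə] (rule 3); /e/ → [ə] (rule 3); /u/ → [ə] (rule 3).
All other segments surface unchanged.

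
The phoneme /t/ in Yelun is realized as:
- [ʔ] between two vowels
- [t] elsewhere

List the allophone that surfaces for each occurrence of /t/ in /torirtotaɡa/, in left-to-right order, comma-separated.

Occurrence 1 (position 1): no conditioning environment matches → elsewhere allophone [t].
Occurrence 2 (position 6): no conditioning environment matches → elsewhere allophone [t].
Occurrence 3 (position 8): between two vowels → [ʔ].

[t], [t], [ʔ]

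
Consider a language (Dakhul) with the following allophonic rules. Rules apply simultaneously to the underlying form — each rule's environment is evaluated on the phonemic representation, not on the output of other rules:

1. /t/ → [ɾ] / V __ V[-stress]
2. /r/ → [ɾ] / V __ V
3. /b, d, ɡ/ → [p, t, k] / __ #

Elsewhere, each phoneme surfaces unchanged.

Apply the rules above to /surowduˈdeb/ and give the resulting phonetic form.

/s/ — not in any rule's target class → [s].
/u/ (between /s/ and /r/): no rule targets it → [u].
/r/ — between /u/ and /o/, between two vowels — surfaces as [ɾ] (rule 2).
/o/ — not in any rule's target class → [o].
/w/ (between /o/ and /d/) is unaffected → [w].
/d/ (between /w/ and /u/) fails the environment for rule 3, so it stays [d].
/u/ (between /d/ and /d/) is unaffected → [u].
/d/ (between /u/ and /e/): rule 3 targets it, but not word-finally → unchanged [d].
/e/ — not in any rule's target class → [e].
Rule 3 applies to /b/ (word-final: word-finally) → [p].

[suɾowduˈdep]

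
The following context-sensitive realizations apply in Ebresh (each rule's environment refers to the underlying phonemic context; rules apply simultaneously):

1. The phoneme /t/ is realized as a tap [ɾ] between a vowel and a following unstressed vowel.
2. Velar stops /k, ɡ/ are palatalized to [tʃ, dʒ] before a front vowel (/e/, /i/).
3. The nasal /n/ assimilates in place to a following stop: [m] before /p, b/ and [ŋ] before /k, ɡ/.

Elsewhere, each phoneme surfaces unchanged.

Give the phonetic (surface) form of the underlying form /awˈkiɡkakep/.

/k/ (between /w/ and /i/) occurs before a front vowel → [tʃ] by rule 2.
/ɡ/ (between /i/ and /k/): rule 2 targets it, but not before a front vowel → unchanged [ɡ].
/k/ — between /ɡ/ and /a/; rule 2 does not apply here → [k].
Rule 2 applies to /k/ (between /a/ and /e/: before a front vowel) → [tʃ].

[awˈtʃiɡkatʃep]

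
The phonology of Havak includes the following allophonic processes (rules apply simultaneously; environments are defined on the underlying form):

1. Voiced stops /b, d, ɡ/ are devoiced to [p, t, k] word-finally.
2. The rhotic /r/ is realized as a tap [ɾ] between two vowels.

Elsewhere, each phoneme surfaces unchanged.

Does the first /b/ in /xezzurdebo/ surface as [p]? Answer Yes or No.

No

/b/ (between /e/ and /o/) fails the environment for rule 1, so it stays [b].
The actual realization is [b], not [p].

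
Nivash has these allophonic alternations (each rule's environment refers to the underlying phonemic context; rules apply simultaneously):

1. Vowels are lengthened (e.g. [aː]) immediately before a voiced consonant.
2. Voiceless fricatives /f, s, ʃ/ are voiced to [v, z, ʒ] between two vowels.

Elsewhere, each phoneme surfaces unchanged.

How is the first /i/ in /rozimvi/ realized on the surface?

[iː]

/i/ — between /z/ and /m/, before a voiced consonant — surfaces as [iː] (rule 1).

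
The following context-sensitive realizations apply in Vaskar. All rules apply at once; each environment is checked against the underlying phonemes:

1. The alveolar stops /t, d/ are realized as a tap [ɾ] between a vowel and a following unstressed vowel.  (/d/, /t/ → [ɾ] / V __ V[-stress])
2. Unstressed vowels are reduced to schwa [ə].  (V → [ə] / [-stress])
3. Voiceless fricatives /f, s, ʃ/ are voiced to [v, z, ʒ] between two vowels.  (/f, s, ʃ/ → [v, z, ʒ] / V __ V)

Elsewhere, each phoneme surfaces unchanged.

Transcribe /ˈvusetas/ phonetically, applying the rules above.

/v/ (word-initial): no rule targets it → [v].
/u/ (between /v/ and /s/) fails the environment for rule 2, so it stays [u].
/s/ — between /u/ and /e/, between two vowels — surfaces as [z] (rule 3).
Rule 2 applies to /e/ (between /s/ and /t/: in an unstressed syllable) → [ə].
/t/ — between /e/ and /a/, between a vowel and a following unstressed vowel — surfaces as [ɾ] (rule 1).
/a/ (between /t/ and /s/): in an unstressed syllable, so rule 2 applies → [ə].
/s/ — word-final; rule 3 does not apply here → [s].

[ˈvuzəɾəs]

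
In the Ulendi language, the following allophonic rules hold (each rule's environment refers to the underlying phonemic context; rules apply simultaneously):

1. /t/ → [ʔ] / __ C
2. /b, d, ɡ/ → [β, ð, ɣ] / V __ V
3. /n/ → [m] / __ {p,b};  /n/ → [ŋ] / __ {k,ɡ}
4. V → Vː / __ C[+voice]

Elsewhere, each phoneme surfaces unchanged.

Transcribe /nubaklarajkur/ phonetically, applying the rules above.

[nuːβaklaːraːjkuːr]

/n/ (word-initial) is in the target of rule 3 but the environment (before a labial or velar stop) is not met → [n].
Rule 4 applies to /u/ (between /n/ and /b/: before a voiced consonant) → [uː].
/b/ — between /u/ and /a/, between two vowels — surfaces as [β] (rule 2).
/a/ (between /b/ and /k/): rule 4 targets it, but not before a voiced consonant → unchanged [a].
/k/ stays [k].
/l/ (between /k/ and /a/): no rule targets it → [l].
/a/ (between /l/ and /r/) occurs before a voiced consonant → [aː] by rule 4.
/r/ stays [r].
/a/ (between /r/ and /j/) occurs before a voiced consonant → [aː] by rule 4.
/j/ (between /a/ and /k/) is unaffected → [j].
/k/ stays [k].
/u/ (between /k/ and /r/) occurs before a voiced consonant → [uː] by rule 4.
/r/ (word-final) is unaffected → [r].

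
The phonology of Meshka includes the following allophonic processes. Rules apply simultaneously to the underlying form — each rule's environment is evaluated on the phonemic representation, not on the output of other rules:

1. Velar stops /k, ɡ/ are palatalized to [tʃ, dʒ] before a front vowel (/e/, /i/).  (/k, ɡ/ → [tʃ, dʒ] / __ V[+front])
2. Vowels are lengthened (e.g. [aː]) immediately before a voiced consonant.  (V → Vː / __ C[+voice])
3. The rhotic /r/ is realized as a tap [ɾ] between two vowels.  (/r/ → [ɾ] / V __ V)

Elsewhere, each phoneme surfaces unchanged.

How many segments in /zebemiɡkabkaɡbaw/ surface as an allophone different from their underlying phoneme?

6

Segments that undergo a rule: /e/ → [eː] (rule 2); /e/ → [eː] (rule 2); /i/ → [iː] (rule 2); /a/ → [aː] (rule 2); /a/ → [aː] (rule 2); /a/ → [aː] (rule 2).
All other segments surface unchanged.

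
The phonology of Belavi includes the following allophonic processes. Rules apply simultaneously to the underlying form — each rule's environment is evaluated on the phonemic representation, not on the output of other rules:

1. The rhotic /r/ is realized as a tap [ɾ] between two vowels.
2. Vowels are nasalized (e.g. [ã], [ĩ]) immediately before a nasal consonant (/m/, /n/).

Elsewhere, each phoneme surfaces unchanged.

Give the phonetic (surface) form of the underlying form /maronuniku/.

/m/ (word-initial) is unaffected → [m].
/a/ (between /m/ and /r/): rule 2 targets it, but not before a nasal consonant → unchanged [a].
Rule 1 applies to /r/ (between /a/ and /o/: between two vowels) → [ɾ].
/o/ (between /r/ and /n/) occurs before a nasal consonant → [õ] by rule 2.
/n/ (between /o/ and /u/): no rule targets it → [n].
/u/ (between /n/ and /n/) occurs before a nasal consonant → [ũ] by rule 2.
/n/ (between /u/ and /i/) is unaffected → [n].
/i/ (between /n/ and /k/) fails the environment for rule 2, so it stays [i].
/k/ (between /i/ and /u/) is unaffected → [k].
/u/ — word-final; rule 2 does not apply here → [u].

[maɾõnũniku]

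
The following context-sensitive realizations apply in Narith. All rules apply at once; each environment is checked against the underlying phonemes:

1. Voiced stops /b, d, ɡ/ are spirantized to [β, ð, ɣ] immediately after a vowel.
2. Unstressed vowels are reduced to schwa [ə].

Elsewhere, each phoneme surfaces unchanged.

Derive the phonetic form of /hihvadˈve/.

/h/ (word-initial) is unaffected → [h].
/i/ (between /h/ and /h/) occurs in an unstressed syllable → [ə] by rule 2.
/h/ stays [h].
/v/ (between /h/ and /a/): no rule targets it → [v].
/a/ meets the environment for rule 2 (in an unstressed syllable) → [ə].
/d/ — between /a/ and /v/, immediately after a vowel — surfaces as [ð] (rule 1).
/v/ (between /d/ and /e/) is unaffected → [v].
/e/ (word-final) is in the target of rule 2 but the environment (in an unstressed syllable) is not met → [e].

[həhvəðˈve]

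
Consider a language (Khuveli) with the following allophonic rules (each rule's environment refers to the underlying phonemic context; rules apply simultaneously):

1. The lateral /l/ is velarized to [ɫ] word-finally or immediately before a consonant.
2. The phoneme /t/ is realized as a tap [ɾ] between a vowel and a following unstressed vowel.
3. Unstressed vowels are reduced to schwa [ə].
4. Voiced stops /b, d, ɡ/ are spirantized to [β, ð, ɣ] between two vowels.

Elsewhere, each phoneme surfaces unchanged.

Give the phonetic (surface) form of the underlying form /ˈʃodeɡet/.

/o/ (between /ʃ/ and /d/) fails the environment for rule 3, so it stays [o].
Rule 4 applies to /d/ (between /o/ and /e/: between two vowels) → [ð].
Rule 3 applies to /e/ (between /d/ and /ɡ/: in an unstressed syllable) → [ə].
/ɡ/ (between /e/ and /e/): between two vowels, so rule 4 applies → [ɣ].
/e/ (between /ɡ/ and /t/): in an unstressed syllable, so rule 3 applies → [ə].
/t/ (word-final) is in the target of rule 2 but the environment (between a vowel and a following unstressed vowel) is not met → [t].

[ˈʃoðəɣət]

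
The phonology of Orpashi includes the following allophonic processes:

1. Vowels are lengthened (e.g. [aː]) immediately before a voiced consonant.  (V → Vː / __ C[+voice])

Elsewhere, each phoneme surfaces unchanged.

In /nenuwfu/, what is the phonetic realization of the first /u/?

/u/ (between /n/ and /w/): before a voiced consonant, so rule 1 applies → [uː].

[uː]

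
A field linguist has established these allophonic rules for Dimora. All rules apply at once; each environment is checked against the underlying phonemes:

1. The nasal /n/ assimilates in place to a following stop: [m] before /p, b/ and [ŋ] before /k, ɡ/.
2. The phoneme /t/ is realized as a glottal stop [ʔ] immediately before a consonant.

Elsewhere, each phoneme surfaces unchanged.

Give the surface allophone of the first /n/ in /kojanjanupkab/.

[n]

/n/ (between /a/ and /j/): rule 1 targets it, but not before a labial or velar stop → unchanged [n].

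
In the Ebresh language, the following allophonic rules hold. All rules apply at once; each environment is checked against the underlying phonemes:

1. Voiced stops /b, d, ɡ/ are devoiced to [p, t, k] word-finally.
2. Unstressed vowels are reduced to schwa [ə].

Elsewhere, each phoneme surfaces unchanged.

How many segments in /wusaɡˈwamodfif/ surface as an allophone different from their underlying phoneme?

4

Segments that undergo a rule: /u/ → [ə] (rule 2); /a/ → [ə] (rule 2); /o/ → [ə] (rule 2); /i/ → [ə] (rule 2).
All other segments surface unchanged.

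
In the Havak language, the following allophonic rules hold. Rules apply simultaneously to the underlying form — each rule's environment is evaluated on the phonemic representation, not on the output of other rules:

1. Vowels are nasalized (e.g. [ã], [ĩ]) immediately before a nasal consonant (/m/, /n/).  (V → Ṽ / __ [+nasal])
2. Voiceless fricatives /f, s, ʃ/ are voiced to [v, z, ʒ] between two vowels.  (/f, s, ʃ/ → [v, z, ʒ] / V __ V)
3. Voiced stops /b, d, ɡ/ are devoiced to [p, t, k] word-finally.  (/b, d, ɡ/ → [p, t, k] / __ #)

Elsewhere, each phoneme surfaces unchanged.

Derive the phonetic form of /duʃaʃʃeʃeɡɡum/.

[duʒaʃʃeʒeɡɡũm]

/d/ (word-initial) fails the environment for rule 3, so it stays [d].
/u/ (between /d/ and /ʃ/) fails the environment for rule 1, so it stays [u].
/ʃ/ — between /u/ and /a/, between two vowels — surfaces as [ʒ] (rule 2).
/a/ (between /ʃ/ and /ʃ/) fails the environment for rule 1, so it stays [a].
/ʃ/ (between /a/ and /ʃ/) is in the target of rule 2 but the environment (between two vowels) is not met → [ʃ].
/ʃ/ (between /ʃ/ and /e/) fails the environment for rule 2, so it stays [ʃ].
/e/ (between /ʃ/ and /ʃ/) fails the environment for rule 1, so it stays [e].
Rule 2 applies to /ʃ/ (between /e/ and /e/: between two vowels) → [ʒ].
/e/ — between /ʃ/ and /ɡ/; rule 1 does not apply here → [e].
/ɡ/ (between /e/ and /ɡ/) is in the target of rule 3 but the environment (word-finally) is not met → [ɡ].
/ɡ/ (between /ɡ/ and /u/): rule 3 targets it, but not word-finally → unchanged [ɡ].
Rule 1 applies to /u/ (between /ɡ/ and /m/: before a nasal consonant) → [ũ].
/m/ (word-final) is unaffected → [m].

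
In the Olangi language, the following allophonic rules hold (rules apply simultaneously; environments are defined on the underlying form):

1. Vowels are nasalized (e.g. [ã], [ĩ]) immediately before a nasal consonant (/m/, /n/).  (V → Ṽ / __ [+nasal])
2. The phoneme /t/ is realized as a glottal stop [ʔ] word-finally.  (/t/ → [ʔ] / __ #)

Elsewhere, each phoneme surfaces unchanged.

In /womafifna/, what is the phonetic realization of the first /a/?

[a]

/a/ (between /m/ and /f/): rule 1 targets it, but not before a nasal consonant → unchanged [a].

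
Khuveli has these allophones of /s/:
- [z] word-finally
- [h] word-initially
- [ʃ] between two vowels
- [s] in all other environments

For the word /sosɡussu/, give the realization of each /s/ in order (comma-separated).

Occurrence 1 (position 1): word-initially → [h].
Occurrence 2 (position 3): no conditioning environment matches → elsewhere allophone [s].
Occurrence 3 (position 6): no conditioning environment matches → elsewhere allophone [s].
Occurrence 4 (position 7): no conditioning environment matches → elsewhere allophone [s].

[h], [s], [s], [s]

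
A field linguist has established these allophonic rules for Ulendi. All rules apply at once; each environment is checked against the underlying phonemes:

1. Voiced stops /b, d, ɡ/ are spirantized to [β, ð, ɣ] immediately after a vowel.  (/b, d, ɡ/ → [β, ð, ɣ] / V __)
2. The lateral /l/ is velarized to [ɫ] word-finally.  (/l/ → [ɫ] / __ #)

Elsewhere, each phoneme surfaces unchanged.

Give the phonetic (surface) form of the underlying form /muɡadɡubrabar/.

/m/ — not in any rule's target class → [m].
/u/ (between /m/ and /ɡ/): no rule targets it → [u].
/ɡ/ (between /u/ and /a/) occurs immediately after a vowel → [ɣ] by rule 1.
/a/ stays [a].
Rule 1 applies to /d/ (between /a/ and /ɡ/: immediately after a vowel) → [ð].
/ɡ/ (between /d/ and /u/) fails the environment for rule 1, so it stays [ɡ].
/u/ (between /ɡ/ and /b/) is unaffected → [u].
/b/ — between /u/ and /r/, immediately after a vowel — surfaces as [β] (rule 1).
/r/ (between /b/ and /a/): no rule targets it → [r].
/a/ — not in any rule's target class → [a].
/b/ (between /a/ and /a/): immediately after a vowel, so rule 1 applies → [β].
/a/ (between /b/ and /r/): no rule targets it → [a].
/r/ stays [r].

[muɣaðɡuβraβar]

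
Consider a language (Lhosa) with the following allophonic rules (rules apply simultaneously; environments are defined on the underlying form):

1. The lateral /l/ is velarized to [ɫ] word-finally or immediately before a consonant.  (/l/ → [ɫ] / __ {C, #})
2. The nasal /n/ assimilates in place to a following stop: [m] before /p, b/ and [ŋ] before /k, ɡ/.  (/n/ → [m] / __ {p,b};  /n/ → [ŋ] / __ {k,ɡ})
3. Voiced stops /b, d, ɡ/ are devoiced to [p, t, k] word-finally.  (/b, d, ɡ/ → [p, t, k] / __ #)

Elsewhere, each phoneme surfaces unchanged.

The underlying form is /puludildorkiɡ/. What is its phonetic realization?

/p/ stays [p].
/u/ — not in any rule's target class → [u].
/l/ (between /u/ and /u/): rule 1 targets it, but not word-finally or immediately before a consonant → unchanged [l].
/u/ stays [u].
/d/ (between /u/ and /i/) fails the environment for rule 3, so it stays [d].
/i/ (between /d/ and /l/): no rule targets it → [i].
/l/ — between /i/ and /d/, word-finally or immediately before a consonant — surfaces as [ɫ] (rule 1).
/d/ (between /l/ and /o/) fails the environment for rule 3, so it stays [d].
/o/ (between /d/ and /r/): no rule targets it → [o].
/r/ (between /o/ and /k/) is unaffected → [r].
/k/ (between /r/ and /i/): no rule targets it → [k].
/i/ stays [i].
/ɡ/ (word-final) occurs word-finally → [k] by rule 3.

[puludiɫdorkik]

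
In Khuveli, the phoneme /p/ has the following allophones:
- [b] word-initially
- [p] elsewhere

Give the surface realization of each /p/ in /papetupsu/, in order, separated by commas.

[b], [p], [p]

Occurrence 1 (position 1): word-initially → [b].
Occurrence 2 (position 3): no conditioning environment matches → elsewhere allophone [p].
Occurrence 3 (position 7): no conditioning environment matches → elsewhere allophone [p].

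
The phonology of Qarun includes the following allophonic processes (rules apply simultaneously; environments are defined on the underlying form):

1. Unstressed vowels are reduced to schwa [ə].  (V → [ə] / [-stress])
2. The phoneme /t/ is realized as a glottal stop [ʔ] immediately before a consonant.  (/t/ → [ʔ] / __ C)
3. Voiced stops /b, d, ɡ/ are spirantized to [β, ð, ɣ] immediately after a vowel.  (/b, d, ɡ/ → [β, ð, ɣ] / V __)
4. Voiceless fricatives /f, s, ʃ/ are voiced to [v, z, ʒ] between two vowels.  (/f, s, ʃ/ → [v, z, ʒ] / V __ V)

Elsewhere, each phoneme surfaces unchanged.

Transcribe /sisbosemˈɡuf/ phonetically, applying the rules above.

[səsbəzəmˈɡuf]

/s/ — word-initial; rule 4 does not apply here → [s].
Rule 1 applies to /i/ (between /s/ and /s/: in an unstressed syllable) → [ə].
/s/ (between /i/ and /b/): rule 4 targets it, but not between two vowels → unchanged [s].
/b/ (between /s/ and /o/): rule 3 targets it, but not immediately after a vowel → unchanged [b].
Rule 1 applies to /o/ (between /b/ and /s/: in an unstressed syllable) → [ə].
Rule 4 applies to /s/ (between /o/ and /e/: between two vowels) → [z].
/e/ (between /s/ and /m/): in an unstressed syllable, so rule 1 applies → [ə].
/m/ (between /e/ and /ɡ/) is unaffected → [m].
/ɡ/ (between /m/ and /u/): rule 3 targets it, but not immediately after a vowel → unchanged [ɡ].
/u/ (between /ɡ/ and /f/) fails the environment for rule 1, so it stays [u].
/f/ (word-final): rule 4 targets it, but not between two vowels → unchanged [f].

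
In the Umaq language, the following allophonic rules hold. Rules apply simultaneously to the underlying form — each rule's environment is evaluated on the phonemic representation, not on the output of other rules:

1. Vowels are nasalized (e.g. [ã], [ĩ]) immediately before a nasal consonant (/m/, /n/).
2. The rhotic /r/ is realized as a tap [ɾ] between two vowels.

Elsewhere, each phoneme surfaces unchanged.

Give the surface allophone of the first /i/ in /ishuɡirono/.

[i]

/i/ (word-initial) fails the environment for rule 1, so it stays [i].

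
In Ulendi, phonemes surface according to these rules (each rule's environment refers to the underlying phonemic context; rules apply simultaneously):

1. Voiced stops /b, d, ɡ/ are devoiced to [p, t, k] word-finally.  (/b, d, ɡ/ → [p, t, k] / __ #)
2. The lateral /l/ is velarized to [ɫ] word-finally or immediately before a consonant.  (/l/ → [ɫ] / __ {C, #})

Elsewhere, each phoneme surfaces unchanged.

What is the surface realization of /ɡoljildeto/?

[ɡoɫjiɫdeto]

/ɡ/ — word-initial; rule 1 does not apply here → [ɡ].
/o/ (between /ɡ/ and /l/) is unaffected → [o].
/l/ meets the environment for rule 2 (word-finally or immediately before a consonant) → [ɫ].
/j/ (between /l/ and /i/): no rule targets it → [j].
/i/ (between /j/ and /l/) is unaffected → [i].
/l/ — between /i/ and /d/, word-finally or immediately before a consonant — surfaces as [ɫ] (rule 2).
/d/ (between /l/ and /e/) is in the target of rule 1 but the environment (word-finally) is not met → [d].
/e/ stays [e].
/t/ (between /e/ and /o/) is unaffected → [t].
/o/ (word-final): no rule targets it → [o].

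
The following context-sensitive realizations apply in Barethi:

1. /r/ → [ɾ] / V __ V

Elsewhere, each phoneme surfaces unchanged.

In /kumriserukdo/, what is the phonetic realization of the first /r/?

[r]

/r/ (between /m/ and /i/) is in the target of rule 1 but the environment (between two vowels) is not met → [r].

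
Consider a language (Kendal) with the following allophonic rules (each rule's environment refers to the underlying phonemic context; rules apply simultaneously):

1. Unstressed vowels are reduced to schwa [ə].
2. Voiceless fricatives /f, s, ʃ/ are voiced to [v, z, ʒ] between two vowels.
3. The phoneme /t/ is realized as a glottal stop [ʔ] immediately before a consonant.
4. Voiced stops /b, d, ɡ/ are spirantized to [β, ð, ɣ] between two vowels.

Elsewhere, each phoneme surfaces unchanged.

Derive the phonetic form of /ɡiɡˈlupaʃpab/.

/ɡ/ (word-initial) is in the target of rule 4 but the environment (between two vowels) is not met → [ɡ].
/i/ meets the environment for rule 1 (in an unstressed syllable) → [ə].
/ɡ/ (between /i/ and /l/) is in the target of rule 4 but the environment (between two vowels) is not met → [ɡ].
/l/ — not in any rule's target class → [l].
/u/ (between /l/ and /p/) is in the target of rule 1 but the environment (in an unstressed syllable) is not met → [u].
/p/ (between /u/ and /a/): no rule targets it → [p].
/a/ (between /p/ and /ʃ/) occurs in an unstressed syllable → [ə] by rule 1.
/ʃ/ (between /a/ and /p/) fails the environment for rule 2, so it stays [ʃ].
/p/ stays [p].
/a/ meets the environment for rule 1 (in an unstressed syllable) → [ə].
/b/ (word-final): rule 4 targets it, but not between two vowels → unchanged [b].

[ɡəɡˈlupəʃpəb]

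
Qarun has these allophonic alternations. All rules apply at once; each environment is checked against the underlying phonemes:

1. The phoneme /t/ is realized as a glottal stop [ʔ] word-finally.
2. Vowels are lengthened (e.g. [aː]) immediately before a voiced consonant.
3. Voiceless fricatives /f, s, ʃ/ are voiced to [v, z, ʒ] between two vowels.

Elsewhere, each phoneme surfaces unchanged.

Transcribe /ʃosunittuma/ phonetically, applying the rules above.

[ʃozuːnittuːma]

/ʃ/ (word-initial) fails the environment for rule 3, so it stays [ʃ].
/o/ — between /ʃ/ and /s/; rule 2 does not apply here → [o].
/s/ (between /o/ and /u/) occurs between two vowels → [z] by rule 3.
/u/ (between /s/ and /n/): before a voiced consonant, so rule 2 applies → [uː].
/n/ (between /u/ and /i/): no rule targets it → [n].
/i/ (between /n/ and /t/) is in the target of rule 2 but the environment (before a voiced consonant) is not met → [i].
/t/ — between /i/ and /t/; rule 1 does not apply here → [t].
/t/ (between /t/ and /u/) is in the target of rule 1 but the environment (word-finally) is not met → [t].
/u/ (between /t/ and /m/): before a voiced consonant, so rule 2 applies → [uː].
/m/ (between /u/ and /a/): no rule targets it → [m].
/a/ (word-final) fails the environment for rule 2, so it stays [a].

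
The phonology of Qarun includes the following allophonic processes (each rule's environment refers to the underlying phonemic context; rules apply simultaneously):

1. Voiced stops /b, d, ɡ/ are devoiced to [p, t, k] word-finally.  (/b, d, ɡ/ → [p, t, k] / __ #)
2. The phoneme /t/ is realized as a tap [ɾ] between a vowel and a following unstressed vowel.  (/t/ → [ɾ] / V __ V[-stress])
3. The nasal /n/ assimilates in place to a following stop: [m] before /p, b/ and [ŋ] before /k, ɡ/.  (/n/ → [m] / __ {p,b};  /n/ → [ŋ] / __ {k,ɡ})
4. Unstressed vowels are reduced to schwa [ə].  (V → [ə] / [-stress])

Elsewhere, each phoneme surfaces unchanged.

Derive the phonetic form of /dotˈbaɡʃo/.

/d/ (word-initial) is in the target of rule 1 but the environment (word-finally) is not met → [d].
/o/ — between /d/ and /t/, in an unstressed syllable — surfaces as [ə] (rule 4).
/t/ — between /o/ and /b/; rule 2 does not apply here → [t].
/b/ (between /t/ and /a/): rule 1 targets it, but not word-finally → unchanged [b].
/a/ (between /b/ and /ɡ/) is in the target of rule 4 but the environment (in an unstressed syllable) is not met → [a].
/ɡ/ (between /a/ and /ʃ/) is in the target of rule 1 but the environment (word-finally) is not met → [ɡ].
/o/ (word-final): in an unstressed syllable, so rule 4 applies → [ə].

[dətˈbaɡʃə]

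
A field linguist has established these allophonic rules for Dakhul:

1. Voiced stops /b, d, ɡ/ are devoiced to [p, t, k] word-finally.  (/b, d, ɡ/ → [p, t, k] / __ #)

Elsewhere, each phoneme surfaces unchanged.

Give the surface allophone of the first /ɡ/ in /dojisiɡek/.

/ɡ/ (between /i/ and /e/) fails the environment for rule 1, so it stays [ɡ].

[ɡ]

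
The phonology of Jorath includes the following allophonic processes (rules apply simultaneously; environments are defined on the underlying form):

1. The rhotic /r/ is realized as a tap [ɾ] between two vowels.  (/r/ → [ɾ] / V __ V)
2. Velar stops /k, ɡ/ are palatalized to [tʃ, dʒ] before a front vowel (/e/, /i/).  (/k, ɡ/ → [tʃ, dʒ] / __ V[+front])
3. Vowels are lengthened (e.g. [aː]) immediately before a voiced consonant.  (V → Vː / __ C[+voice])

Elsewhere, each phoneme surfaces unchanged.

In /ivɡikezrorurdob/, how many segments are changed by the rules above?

8

Segments that undergo a rule: /i/ → [iː] (rule 3); /ɡ/ → [dʒ] (rule 2); /k/ → [tʃ] (rule 2); /e/ → [eː] (rule 3); /o/ → [oː] (rule 3); /r/ → [ɾ] (rule 1); /u/ → [uː] (rule 3); /o/ → [oː] (rule 3).
All other segments surface unchanged.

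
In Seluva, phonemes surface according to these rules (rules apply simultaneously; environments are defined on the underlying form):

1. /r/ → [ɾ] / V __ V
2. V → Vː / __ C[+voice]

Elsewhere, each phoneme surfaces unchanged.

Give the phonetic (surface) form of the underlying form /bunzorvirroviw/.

/b/ (word-initial) is unaffected → [b].
/u/ — between /b/ and /n/, before a voiced consonant — surfaces as [uː] (rule 2).
/n/ stays [n].
/z/ stays [z].
/o/ meets the environment for rule 2 (before a voiced consonant) → [oː].
/r/ (between /o/ and /v/) fails the environment for rule 1, so it stays [r].
/v/ stays [v].
/i/ meets the environment for rule 2 (before a voiced consonant) → [iː].
/r/ (between /i/ and /r/) is in the target of rule 1 but the environment (between two vowels) is not met → [r].
/r/ — between /r/ and /o/; rule 1 does not apply here → [r].
/o/ — between /r/ and /v/, before a voiced consonant — surfaces as [oː] (rule 2).
/v/ — not in any rule's target class → [v].
/i/ (between /v/ and /w/) occurs before a voiced consonant → [iː] by rule 2.
/w/ stays [w].

[buːnzoːrviːrroːviːw]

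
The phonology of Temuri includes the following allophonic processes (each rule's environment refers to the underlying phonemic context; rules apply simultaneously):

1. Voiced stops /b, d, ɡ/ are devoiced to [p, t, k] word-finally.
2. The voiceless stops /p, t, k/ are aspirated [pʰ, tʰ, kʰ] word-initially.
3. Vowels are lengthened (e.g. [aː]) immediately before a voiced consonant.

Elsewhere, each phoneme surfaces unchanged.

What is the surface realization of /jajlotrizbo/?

[jaːjlotriːzbo]

/j/ stays [j].
/a/ — between /j/ and /j/, before a voiced consonant — surfaces as [aː] (rule 3).
/j/ (between /a/ and /l/) is unaffected → [j].
/l/ (between /j/ and /o/): no rule targets it → [l].
/o/ — between /l/ and /t/; rule 3 does not apply here → [o].
/t/ — between /o/ and /r/; rule 2 does not apply here → [t].
/r/ (between /t/ and /i/): no rule targets it → [r].
/i/ (between /r/ and /z/) occurs before a voiced consonant → [iː] by rule 3.
/z/ stays [z].
/b/ (between /z/ and /o/): rule 1 targets it, but not word-finally → unchanged [b].
/o/ — word-final; rule 3 does not apply here → [o].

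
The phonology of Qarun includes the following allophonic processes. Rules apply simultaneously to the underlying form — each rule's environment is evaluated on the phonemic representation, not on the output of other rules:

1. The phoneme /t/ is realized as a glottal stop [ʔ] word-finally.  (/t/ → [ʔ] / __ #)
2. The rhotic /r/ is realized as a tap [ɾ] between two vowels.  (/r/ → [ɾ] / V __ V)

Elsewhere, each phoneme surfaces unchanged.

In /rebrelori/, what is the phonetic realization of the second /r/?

[r]

/r/ (between /b/ and /e/): rule 2 targets it, but not between two vowels → unchanged [r].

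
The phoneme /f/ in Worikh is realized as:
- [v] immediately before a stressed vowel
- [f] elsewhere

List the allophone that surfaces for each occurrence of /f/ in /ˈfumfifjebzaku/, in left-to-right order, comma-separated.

Occurrence 1 (position 1): immediately before a stressed vowel → [v].
Occurrence 2 (position 4): no conditioning environment matches → elsewhere allophone [f].
Occurrence 3 (position 6): no conditioning environment matches → elsewhere allophone [f].

[v], [f], [f]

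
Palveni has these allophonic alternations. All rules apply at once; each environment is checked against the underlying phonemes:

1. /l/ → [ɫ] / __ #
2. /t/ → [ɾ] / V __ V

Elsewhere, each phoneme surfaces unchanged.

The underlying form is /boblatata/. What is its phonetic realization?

/b/ stays [b].
/o/ stays [o].
/b/ stays [b].
/l/ (between /b/ and /a/): rule 1 targets it, but not word-finally → unchanged [l].
/a/ stays [a].
/t/ — between /a/ and /a/, between two vowels — surfaces as [ɾ] (rule 2).
/a/ — not in any rule's target class → [a].
/t/ (between /a/ and /a/) occurs between two vowels → [ɾ] by rule 2.
/a/ stays [a].

[boblaɾaɾa]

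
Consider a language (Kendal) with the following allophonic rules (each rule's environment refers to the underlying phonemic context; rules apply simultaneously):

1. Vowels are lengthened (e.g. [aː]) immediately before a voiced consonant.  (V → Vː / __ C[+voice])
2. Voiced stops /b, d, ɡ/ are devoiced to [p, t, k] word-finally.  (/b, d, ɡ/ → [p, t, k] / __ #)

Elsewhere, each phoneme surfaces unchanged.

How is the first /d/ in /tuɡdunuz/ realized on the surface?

/d/ (between /ɡ/ and /u/): rule 2 targets it, but not word-finally → unchanged [d].

[d]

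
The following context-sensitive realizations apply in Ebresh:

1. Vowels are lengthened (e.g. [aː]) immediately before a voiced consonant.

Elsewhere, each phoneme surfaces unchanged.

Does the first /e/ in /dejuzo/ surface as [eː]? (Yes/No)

/e/ (between /d/ and /j/): before a voiced consonant, so rule 1 applies → [eː].
The actual realization is [eː], which matches [eː].

Yes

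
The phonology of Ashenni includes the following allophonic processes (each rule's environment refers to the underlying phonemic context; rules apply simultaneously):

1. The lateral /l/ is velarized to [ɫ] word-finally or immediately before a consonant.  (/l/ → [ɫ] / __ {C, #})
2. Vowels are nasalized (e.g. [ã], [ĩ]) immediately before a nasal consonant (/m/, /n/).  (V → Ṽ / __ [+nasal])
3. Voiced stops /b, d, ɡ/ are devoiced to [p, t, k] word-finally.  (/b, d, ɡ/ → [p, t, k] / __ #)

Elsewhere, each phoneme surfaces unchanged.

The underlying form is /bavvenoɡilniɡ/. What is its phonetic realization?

/b/ — word-initial; rule 3 does not apply here → [b].
/a/ — between /b/ and /v/; rule 2 does not apply here → [a].
/e/ (between /v/ and /n/) occurs before a nasal consonant → [ẽ] by rule 2.
/o/ (between /n/ and /ɡ/) fails the environment for rule 2, so it stays [o].
/ɡ/ (between /o/ and /i/) fails the environment for rule 3, so it stays [ɡ].
/i/ (between /ɡ/ and /l/) fails the environment for rule 2, so it stays [i].
/l/ (between /i/ and /n/) occurs word-finally or immediately before a consonant → [ɫ] by rule 1.
/i/ (between /n/ and /ɡ/): rule 2 targets it, but not before a nasal consonant → unchanged [i].
Rule 3 applies to /ɡ/ (word-final: word-finally) → [k].

[bavvẽnoɡiɫnik]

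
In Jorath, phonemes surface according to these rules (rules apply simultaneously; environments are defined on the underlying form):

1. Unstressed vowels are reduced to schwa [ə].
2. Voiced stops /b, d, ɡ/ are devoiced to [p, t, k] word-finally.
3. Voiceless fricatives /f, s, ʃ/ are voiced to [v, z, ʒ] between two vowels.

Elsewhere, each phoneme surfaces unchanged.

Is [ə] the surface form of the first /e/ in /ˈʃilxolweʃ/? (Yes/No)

/e/ (between /w/ and /ʃ/) occurs in an unstressed syllable → [ə] by rule 1.
The actual realization is [ə], which matches [ə].

Yes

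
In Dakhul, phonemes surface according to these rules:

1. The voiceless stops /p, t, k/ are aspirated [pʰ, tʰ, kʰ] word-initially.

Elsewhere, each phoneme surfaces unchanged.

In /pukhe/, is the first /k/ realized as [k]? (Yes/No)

/k/ — between /u/ and /h/; rule 1 does not apply here → [k].
The actual realization is [k], which matches [k].

Yes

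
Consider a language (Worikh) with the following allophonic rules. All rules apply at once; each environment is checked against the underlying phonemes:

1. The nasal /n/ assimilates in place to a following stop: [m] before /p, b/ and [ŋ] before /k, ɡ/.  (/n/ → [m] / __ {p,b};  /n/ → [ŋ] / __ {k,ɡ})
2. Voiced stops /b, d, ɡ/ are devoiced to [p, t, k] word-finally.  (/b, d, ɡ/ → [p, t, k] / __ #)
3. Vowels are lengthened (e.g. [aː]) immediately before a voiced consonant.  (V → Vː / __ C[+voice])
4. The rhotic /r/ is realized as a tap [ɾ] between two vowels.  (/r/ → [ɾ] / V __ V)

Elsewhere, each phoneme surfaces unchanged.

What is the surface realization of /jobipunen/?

/j/ (word-initial): no rule targets it → [j].
/o/ (between /j/ and /b/) occurs before a voiced consonant → [oː] by rule 3.
/b/ (between /o/ and /i/) fails the environment for rule 2, so it stays [b].
/i/ (between /b/ and /p/) fails the environment for rule 3, so it stays [i].
/p/ stays [p].
/u/ (between /p/ and /n/): before a voiced consonant, so rule 3 applies → [uː].
/n/ (between /u/ and /e/): rule 1 targets it, but not before a labial or velar stop → unchanged [n].
/e/ (between /n/ and /n/): before a voiced consonant, so rule 3 applies → [eː].
/n/ (word-final) is in the target of rule 1 but the environment (before a labial or velar stop) is not met → [n].

[joːbipuːneːn]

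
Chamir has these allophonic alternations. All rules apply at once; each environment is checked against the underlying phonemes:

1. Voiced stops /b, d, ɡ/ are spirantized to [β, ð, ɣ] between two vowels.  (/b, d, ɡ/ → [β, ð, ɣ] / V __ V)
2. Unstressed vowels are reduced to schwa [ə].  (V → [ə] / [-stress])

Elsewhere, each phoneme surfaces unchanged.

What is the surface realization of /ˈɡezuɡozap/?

/ɡ/ (word-initial): rule 1 targets it, but not between two vowels → unchanged [ɡ].
/e/ — between /ɡ/ and /z/; rule 2 does not apply here → [e].
Rule 2 applies to /u/ (between /z/ and /ɡ/: in an unstressed syllable) → [ə].
/ɡ/ (between /u/ and /o/) occurs between two vowels → [ɣ] by rule 1.
/o/ (between /ɡ/ and /z/): in an unstressed syllable, so rule 2 applies → [ə].
/a/ (between /z/ and /p/) occurs in an unstressed syllable → [ə] by rule 2.

[ˈɡezəɣəzəp]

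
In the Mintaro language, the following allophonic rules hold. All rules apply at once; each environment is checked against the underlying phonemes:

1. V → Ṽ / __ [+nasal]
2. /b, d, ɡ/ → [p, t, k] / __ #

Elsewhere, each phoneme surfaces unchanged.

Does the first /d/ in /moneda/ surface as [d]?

Yes

/d/ (between /e/ and /a/) is in the target of rule 2 but the environment (word-finally) is not met → [d].
The actual realization is [d], which matches [d].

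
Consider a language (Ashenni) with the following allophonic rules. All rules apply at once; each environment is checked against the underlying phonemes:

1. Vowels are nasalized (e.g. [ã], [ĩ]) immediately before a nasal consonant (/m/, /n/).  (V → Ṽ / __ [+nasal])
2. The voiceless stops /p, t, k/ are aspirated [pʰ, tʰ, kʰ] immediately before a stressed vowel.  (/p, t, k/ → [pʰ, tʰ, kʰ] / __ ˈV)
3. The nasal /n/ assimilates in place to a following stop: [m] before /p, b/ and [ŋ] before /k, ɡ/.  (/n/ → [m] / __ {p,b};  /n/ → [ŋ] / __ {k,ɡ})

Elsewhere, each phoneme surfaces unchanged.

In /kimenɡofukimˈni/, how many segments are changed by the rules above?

4

Segments that undergo a rule: /i/ → [ĩ] (rule 1); /e/ → [ẽ] (rule 1); /n/ → [ŋ] (rule 3); /i/ → [ĩ] (rule 1).
All other segments surface unchanged.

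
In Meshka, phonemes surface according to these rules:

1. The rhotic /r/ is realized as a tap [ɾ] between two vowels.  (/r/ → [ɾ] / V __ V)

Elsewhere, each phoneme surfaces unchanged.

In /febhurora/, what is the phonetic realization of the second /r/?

[ɾ]

/r/ — between /o/ and /a/, between two vowels — surfaces as [ɾ] (rule 1).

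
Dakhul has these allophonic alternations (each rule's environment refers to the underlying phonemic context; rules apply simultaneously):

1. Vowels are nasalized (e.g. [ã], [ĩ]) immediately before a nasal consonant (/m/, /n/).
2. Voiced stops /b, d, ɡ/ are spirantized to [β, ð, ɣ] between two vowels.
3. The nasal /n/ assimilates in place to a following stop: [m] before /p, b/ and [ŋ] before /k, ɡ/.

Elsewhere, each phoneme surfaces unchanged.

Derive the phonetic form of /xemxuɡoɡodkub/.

/e/ (between /x/ and /m/): before a nasal consonant, so rule 1 applies → [ẽ].
/u/ (between /x/ and /ɡ/) fails the environment for rule 1, so it stays [u].
Rule 2 applies to /ɡ/ (between /u/ and /o/: between two vowels) → [ɣ].
/o/ (between /ɡ/ and /ɡ/) fails the environment for rule 1, so it stays [o].
/ɡ/ (between /o/ and /o/) occurs between two vowels → [ɣ] by rule 2.
/o/ — between /ɡ/ and /d/; rule 1 does not apply here → [o].
/d/ — between /o/ and /k/; rule 2 does not apply here → [d].
/u/ (between /k/ and /b/) fails the environment for rule 1, so it stays [u].
/b/ (word-final) is in the target of rule 2 but the environment (between two vowels) is not met → [b].

[xẽmxuɣoɣodkub]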